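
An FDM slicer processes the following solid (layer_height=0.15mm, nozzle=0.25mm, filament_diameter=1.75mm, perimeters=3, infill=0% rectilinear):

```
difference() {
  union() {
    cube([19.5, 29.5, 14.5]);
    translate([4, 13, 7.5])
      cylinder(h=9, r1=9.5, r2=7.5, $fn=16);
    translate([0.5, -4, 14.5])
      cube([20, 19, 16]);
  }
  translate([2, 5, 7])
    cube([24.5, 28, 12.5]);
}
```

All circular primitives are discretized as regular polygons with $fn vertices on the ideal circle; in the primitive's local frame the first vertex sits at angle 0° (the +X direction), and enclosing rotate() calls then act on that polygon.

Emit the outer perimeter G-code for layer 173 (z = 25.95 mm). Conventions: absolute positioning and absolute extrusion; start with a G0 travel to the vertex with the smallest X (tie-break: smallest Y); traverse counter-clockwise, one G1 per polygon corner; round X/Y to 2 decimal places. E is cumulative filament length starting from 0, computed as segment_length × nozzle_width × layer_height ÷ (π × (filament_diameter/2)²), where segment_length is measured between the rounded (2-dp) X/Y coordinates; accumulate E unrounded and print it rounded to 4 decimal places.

At z = 25.95 mm: the cube is not intersected at this z (z outside [0, 14.5]); the cone at (4, 13) is absent (z outside [7.5, 16.5]); the 20×19 cube at (0.5, -4) contributes its full rectangle; Merging all regions: only the 20×19 cube at (0.5, -4) is present, so the union is just that shape — 1 connected region; the cube at (2, 5) is not intersected at this z (z outside [7, 19.5]); Subtracting the remaining from the first: none of the subtracted shapes is present at this height, so the result so far is unchanged — 1 connected region. The outline is a single polygon with 4 vertices. Extrusion per mm of travel: 0.25 × 0.15 / (π × 0.875²) = 0.015591. Accumulating E over each segment gives final E = 1.2161.

G0 X0.50 Y-4.00 Z25.95
G1 X20.50 Y-4.00 E0.3118
G1 X20.50 Y15.00 E0.6080
G1 X0.50 Y15.00 E0.9199
G1 X0.50 Y-4.00 E1.2161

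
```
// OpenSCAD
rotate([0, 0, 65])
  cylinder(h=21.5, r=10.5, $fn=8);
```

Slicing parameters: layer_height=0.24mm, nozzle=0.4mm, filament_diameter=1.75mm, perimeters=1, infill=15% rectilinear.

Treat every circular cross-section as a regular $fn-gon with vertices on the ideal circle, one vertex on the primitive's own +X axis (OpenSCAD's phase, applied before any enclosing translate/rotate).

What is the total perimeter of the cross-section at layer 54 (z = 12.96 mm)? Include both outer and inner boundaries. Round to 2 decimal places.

64.29 mm

At z = 12.96 mm: the cylinder: section is a regular 8-gon, circumradius r=10.5 (perimeter = 2·8·10.500·sin(180°/8) = 64.29 mm); (whole slice rotated 65° about Z — lengths, areas and connectivity unchanged). Overall, the cross-section is a single solid region. Total boundary length (outer) = 64.29 mm.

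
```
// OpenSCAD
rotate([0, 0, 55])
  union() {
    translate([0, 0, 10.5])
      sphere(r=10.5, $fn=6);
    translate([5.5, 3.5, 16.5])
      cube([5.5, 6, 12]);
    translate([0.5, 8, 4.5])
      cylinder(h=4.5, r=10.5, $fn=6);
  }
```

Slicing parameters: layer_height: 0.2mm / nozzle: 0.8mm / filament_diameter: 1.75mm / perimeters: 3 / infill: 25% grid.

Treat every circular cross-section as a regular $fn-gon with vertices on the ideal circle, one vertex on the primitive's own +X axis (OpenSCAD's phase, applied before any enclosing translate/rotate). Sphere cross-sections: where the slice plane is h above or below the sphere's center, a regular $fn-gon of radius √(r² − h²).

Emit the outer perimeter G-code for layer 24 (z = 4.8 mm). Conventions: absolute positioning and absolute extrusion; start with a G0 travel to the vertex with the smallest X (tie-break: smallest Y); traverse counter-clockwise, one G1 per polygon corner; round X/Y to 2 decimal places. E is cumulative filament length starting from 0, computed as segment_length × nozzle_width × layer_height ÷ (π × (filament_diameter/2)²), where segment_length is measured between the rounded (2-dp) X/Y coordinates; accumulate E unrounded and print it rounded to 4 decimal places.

At z = 4.8 mm: the sphere: section is a regular 6-gon, circumradius = √(r²−h²) = √(10.5²−5.7²) = 8.818; the cube at (5.5, 3.5) is not intersected at this z (z outside [16.5, 28.5]); the r=10.5 cylinder at (0.5, 8) contributes a regular 6-gon of circumradius 10.5; Combining (union): the regions partially overlap (shared area 105.50 mm²), so overlapping operands fuse into one piece — 1 connected region; (whole slice rotated 55° about Z — lengths, areas and connectivity unchanged). The outline is a single polygon with 10 vertices. Extrusion per mm of travel: 0.8 × 0.2 / (π × 0.875²) = 0.066520. Accumulating E over each segment gives final E = 5.0832.

G0 X-16.73 Y5.91 Z4.80
G1 X-12.29 Y-3.60 E0.6982
G1 X-6.51 Y-4.11 E1.0841
G1 X-5.06 Y-7.22 E1.3124
G1 X3.73 Y-7.99 E1.8993
G1 X8.78 Y-0.77 E2.4854
G1 X5.06 Y7.22 E3.0717
G1 X2.63 Y7.44 E3.2340
G1 X-0.24 Y13.60 E3.6861
G1 X-10.70 Y14.51 E4.3845
G1 X-16.73 Y5.91 E5.0832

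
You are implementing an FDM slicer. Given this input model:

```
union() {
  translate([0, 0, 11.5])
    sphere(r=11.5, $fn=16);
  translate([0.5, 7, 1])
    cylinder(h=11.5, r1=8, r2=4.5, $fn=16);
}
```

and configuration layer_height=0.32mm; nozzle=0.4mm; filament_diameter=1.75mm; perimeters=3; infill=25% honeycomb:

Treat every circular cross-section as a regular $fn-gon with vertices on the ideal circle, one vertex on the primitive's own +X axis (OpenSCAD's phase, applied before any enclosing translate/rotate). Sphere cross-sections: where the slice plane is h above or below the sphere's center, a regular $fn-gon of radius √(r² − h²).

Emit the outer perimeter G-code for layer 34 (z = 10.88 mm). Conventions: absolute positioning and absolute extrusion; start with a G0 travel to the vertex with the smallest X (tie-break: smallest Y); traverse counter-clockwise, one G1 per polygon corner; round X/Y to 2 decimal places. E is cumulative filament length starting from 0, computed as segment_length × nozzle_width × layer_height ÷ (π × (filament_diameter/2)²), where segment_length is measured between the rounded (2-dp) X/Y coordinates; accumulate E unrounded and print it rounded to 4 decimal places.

At z = 10.88 mm: the sphere: section is a regular 16-gon, circumradius = √(r²−h²) = √(11.5²−0.62²) = 11.483; the cone at (0.5, 7) (r1=8→r2=4.5) has section circumradius 4.993 here — a regular 16-gon; Merging all regions: the regions partially overlap (shared area 73.75 mm²), so overlapping operands fuse into one piece — 1 connected region. The outline is a single polygon with 20 vertices. Extrusion per mm of travel: 0.4 × 0.32 / (π × 0.875²) = 0.053216. Accumulating E over each segment gives final E = 3.8355.

G0 X-11.48 Y0.00 Z10.88
G1 X-10.61 Y-4.39 E0.2382
G1 X-8.12 Y-8.12 E0.4768
G1 X-4.39 Y-10.61 E0.7155
G1 X0.00 Y-11.48 E0.9536
G1 X4.39 Y-10.61 E1.1918
G1 X8.12 Y-8.12 E1.4305
G1 X10.61 Y-4.39 E1.6691
G1 X11.48 Y0.00 E1.9073
G1 X10.61 Y4.39 E2.1455
G1 X8.12 Y8.12 E2.3841
G1 X4.39 Y10.61 E2.6228
G1 X3.71 Y10.75 E2.6597
G1 X2.41 Y11.61 E2.7427
G1 X0.50 Y11.99 E2.8463
G1 X-1.41 Y11.61 E2.9499
G1 X-2.29 Y11.03 E3.0060
G1 X-4.39 Y10.61 E3.1200
G1 X-8.12 Y8.12 E3.3587
G1 X-10.61 Y4.39 E3.5973
G1 X-11.48 Y0.00 E3.8355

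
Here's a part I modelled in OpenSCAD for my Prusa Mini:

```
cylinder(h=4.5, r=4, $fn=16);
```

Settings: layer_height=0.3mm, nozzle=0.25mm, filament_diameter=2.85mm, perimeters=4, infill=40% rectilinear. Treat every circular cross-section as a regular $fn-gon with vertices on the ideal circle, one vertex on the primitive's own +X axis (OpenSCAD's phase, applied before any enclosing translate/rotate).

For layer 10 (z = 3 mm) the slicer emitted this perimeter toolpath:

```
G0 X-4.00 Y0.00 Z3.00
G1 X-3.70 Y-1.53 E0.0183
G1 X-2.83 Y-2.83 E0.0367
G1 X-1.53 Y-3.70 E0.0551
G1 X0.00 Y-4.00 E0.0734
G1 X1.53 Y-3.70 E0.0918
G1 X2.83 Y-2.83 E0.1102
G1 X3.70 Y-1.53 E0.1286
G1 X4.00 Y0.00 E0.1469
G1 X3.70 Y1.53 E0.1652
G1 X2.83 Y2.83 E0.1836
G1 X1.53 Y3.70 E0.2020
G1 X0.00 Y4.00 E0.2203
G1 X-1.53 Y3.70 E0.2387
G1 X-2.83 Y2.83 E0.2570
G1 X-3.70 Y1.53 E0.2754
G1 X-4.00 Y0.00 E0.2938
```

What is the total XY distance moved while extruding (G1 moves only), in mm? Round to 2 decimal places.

Sum the Euclidean lengths of each G1 segment: total = 24.99 mm.

24.99 mm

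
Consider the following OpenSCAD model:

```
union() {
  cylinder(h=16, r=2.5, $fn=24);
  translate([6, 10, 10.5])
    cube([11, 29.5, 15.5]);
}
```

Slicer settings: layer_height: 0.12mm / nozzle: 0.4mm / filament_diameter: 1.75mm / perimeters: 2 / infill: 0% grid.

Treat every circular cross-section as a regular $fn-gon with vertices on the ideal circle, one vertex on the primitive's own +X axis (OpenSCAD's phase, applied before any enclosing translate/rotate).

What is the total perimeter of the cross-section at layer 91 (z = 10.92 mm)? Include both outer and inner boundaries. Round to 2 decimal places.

At z = 10.92 mm: the r=2.5 cylinder contributes a regular 24-gon of circumradius 2.5 (perimeter = 2·24·2.500·sin(180°/24) = 15.66 mm); the 11×29.5 cube at (6, 10) contributes its full rectangle (perimeter 81.00 mm); Combining (union): the 2 present regions are separate (no shared area or edge), so areas and boundary lengths simply add and each stays a separate island — boundary = 96.66 mm. Overall, the cross-section has 2 separate islands. Total boundary length (outer) = 96.66 mm.

96.66 mm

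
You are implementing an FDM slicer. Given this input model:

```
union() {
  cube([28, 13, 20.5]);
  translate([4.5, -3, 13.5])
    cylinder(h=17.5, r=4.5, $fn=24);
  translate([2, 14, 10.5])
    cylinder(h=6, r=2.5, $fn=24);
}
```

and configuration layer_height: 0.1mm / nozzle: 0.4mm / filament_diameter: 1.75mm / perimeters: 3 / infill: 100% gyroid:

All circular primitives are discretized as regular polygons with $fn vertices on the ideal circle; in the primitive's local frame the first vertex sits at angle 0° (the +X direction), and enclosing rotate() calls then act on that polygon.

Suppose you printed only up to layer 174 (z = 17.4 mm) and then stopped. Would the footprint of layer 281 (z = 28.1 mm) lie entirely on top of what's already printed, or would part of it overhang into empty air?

Compare the two slices. At z = 17.4: the cube (footprint 28×13) is included at this height (area 364.00 mm²); the r=4.5 cylinder at (4.5, -3) gives a regular 24-gon of circumradius 4.5 (constant along its height) (area = (24/2)·4.500²·sin(360°/24) = 62.89 mm²); the cylinder at (2, 14) does not reach this height (z outside [10.5, 16.5]); Merging all regions: the regions partially overlap — summed areas 426.89 mm² minus the doubly-counted overlap 6.78 mm² gives 420.11 mm² — area = 420.11 mm². At z = 28.1: the cube is not intersected at this z (z outside [0, 20.5]); the r=4.5 cylinder at (4.5, -3) gives a regular 24-gon of circumradius 4.5 (constant along its height) (area = (24/2)·4.500²·sin(360°/24) = 62.89 mm²); the cylinder at (2, 14) does not reach this height (z outside [10.5, 16.5]); Merging all regions: only the r=4.5 cylinder at (4.5, -3) is present, so the union is just that shape — area = 62.89 mm². Checking containment: the cross-section at z = 28.1 is a subset of the cross-section at z = 17.4.

entirely on top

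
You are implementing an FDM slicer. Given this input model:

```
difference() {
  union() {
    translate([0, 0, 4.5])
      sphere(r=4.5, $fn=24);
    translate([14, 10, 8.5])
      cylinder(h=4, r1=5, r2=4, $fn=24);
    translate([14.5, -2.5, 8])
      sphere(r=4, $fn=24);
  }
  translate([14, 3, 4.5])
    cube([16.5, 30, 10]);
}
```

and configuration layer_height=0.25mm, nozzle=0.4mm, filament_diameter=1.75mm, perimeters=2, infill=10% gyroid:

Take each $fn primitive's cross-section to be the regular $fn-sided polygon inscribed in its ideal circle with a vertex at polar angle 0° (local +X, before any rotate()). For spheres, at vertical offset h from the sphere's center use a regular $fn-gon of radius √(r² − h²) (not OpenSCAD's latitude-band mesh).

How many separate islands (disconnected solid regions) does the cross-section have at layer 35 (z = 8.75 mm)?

At z = 8.75 mm: the r=4.5 sphere slices to a regular 24-gon of circumradius 1.479 (√(r²−h²) with h=4.25 from center); the cone at (14, 10) contributes a regular 24-gon of circumradius 4.938 (interpolated between r1=5 and r2=4 at t=0.062); the sphere at (14.5, -2.5): section is a regular 24-gon, circumradius = √(r²−h²) = √(4²−0.75²) = 3.929; Combining (union): the 3 present regions are separate (no shared area or edge), so areas and boundary lengths simply add and each stays a separate island — 3 connected regions; the cube at (14, 3) is present — its section is the full 16.5×30 rectangle; Taking the first minus the rest: starting from the result so far, the 16.5×30 cube at (14, 3) partially overlaps it — only the 37.86 mm² overlap (of its 495.00 mm²) is removed, clipping the outline — 3 connected regions. Overall, the cross-section has 3 separate islands. Island count = 3.

3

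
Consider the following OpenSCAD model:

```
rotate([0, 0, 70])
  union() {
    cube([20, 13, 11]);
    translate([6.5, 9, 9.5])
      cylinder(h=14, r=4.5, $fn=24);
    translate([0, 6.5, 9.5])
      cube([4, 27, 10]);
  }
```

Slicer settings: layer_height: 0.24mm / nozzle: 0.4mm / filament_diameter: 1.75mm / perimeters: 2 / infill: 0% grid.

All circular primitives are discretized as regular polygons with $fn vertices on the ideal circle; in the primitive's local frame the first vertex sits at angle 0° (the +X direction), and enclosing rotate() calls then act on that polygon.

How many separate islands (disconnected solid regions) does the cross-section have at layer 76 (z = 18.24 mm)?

1

At z = 18.24 mm: the cube is not intersected at this z (z outside [0, 11]); the cylinder at (6.5, 9): section is a regular 24-gon, circumradius r=4.5; the cube at (0, 6.5) (footprint 4×27) is included at this height; Combining (union): the regions partially overlap (shared area 9.47 mm²), so overlapping operands fuse into one piece — 1 connected region; (rotated 70° about Z; rotation is an isometry so areas/perimeters/island counts are preserved). Overall, the cross-section is a single solid region. Island count = 1.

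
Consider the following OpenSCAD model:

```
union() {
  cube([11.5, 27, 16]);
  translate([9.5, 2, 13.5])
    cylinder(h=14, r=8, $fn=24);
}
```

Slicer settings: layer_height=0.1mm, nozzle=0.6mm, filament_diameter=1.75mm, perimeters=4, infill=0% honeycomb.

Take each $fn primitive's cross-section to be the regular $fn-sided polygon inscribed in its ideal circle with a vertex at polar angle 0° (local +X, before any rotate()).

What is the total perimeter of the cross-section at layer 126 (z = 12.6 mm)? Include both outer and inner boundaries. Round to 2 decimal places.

At z = 12.6 mm: the cube is present — its section is the full 11.5×27 rectangle (perimeter 77.00 mm); the cylinder at (9.5, 2) is absent (z outside [13.5, 27.5]); Combining (union): only the 11.5×27 cube is present, so the union is just that shape — boundary = 77.00 mm. Overall, the cross-section is a single solid region. Total boundary length (outer) = 77.00 mm.

77.00 mm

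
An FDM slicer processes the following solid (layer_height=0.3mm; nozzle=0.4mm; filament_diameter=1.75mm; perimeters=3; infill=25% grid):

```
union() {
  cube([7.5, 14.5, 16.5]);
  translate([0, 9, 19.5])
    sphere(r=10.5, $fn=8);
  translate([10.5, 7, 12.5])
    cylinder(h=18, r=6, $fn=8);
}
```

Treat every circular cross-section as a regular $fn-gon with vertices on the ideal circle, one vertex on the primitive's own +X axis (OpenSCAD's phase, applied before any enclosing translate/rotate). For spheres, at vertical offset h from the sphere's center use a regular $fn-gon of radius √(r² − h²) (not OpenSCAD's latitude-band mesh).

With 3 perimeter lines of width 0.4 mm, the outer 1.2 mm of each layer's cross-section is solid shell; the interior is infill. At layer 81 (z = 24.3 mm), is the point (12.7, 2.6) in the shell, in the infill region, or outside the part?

At z = 24.3 mm: the cube is absent (z outside [0, 16.5]); the r=10.5 sphere at (0, 9) contributes a regular 8-gon of circumradius √(10.5²−4.8²) = 9.339; the cylinder at (10.5, 7): section is a regular 8-gon, circumradius r=6; Combining (union): the regions partially overlap (shared area 25.35 mm²), so overlapping operands fuse into one piece — 1 connected region. Overall, the cross-section is a single solid region. The nearest boundary edge runs (14.74, 2.76)→(10.50, 1.00); distance from the point to it = 0.64 mm. The point is inside the cross-section, 0.64 mm from the nearest boundary — within the 1.2 mm shell band (3 × 0.4).

shell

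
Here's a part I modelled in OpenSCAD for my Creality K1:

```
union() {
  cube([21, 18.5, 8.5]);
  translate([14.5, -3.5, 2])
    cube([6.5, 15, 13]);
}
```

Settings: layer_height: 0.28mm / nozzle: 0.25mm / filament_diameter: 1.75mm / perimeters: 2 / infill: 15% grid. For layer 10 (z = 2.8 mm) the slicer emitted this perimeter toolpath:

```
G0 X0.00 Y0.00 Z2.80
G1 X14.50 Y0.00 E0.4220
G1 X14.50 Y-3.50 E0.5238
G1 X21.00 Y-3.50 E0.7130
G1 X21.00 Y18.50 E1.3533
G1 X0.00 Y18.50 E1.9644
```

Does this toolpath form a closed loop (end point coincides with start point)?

no

Start point (G0): (0.00, 0.00). End point (last G1): the path does not return to the start — open.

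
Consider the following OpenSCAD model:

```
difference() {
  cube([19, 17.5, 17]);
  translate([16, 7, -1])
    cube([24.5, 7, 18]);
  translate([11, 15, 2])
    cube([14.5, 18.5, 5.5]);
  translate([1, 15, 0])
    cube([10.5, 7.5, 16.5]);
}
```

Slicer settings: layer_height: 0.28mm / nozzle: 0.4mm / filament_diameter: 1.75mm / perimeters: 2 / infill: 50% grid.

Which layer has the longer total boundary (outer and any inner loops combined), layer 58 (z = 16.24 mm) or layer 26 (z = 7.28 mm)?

layer 58 (z = 16.24 mm)

Layer 58 (z = 16.24): the 19×17.5 cube contributes its full rectangle (perimeter 73.00 mm); the 24.5×7 cube at (16, 7) contributes its full rectangle (perimeter 63.00 mm); the cube at (11, 15) does not reach this height (z outside [2, 7.5]); the 10.5×7.5 cube at (1, 15) contributes its full rectangle (perimeter 36.00 mm); Taking the first minus the rest: starting from the 19×17.5 cube, the 24.5×7 cube at (16, 7) partially overlaps it — only the 21.00 mm² overlap (of its 171.50 mm²) is removed, clipping the outline; the 10.5×7.5 cube at (1, 15) partially overlaps it — only the 26.25 mm² overlap (of its 78.75 mm²) is removed, clipping the outline — boundary = 84.00 mm. So its perimeter = 84.00 mm. Layer 26 (z = 7.28): the cube is present — its section is the full 19×17.5 rectangle (perimeter 73.00 mm); the cube at (16, 7) is present — its section is the full 24.5×7 rectangle (perimeter 63.00 mm); the 14.5×18.5 cube at (11, 15) contributes its full rectangle (perimeter 66.00 mm); the 10.5×7.5 cube at (1, 15) contributes its full rectangle (perimeter 36.00 mm); Taking the first minus the rest: starting from the 19×17.5 cube, the 24.5×7 cube at (16, 7) partially overlaps it — only the 21.00 mm² overlap (of its 171.50 mm²) is removed, clipping the outline; the 14.5×18.5 cube at (11, 15) partially overlaps it — only the 20.00 mm² overlap (of its 268.25 mm²) is removed, clipping the outline; the 10.5×7.5 cube at (1, 15) partially overlaps it — only the 25.00 mm² overlap (of its 78.75 mm²) is removed, clipping the outline — boundary = 79.00 mm. So its perimeter = 79.00 mm. Layer 58 is larger (84.00 vs 79.00 mm).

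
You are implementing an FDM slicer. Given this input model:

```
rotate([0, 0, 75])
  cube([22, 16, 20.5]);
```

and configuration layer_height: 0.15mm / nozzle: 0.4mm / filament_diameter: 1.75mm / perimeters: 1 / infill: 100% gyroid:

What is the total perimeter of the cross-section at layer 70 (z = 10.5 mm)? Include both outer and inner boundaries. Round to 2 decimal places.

At z = 10.5 mm: the cube (footprint 22×16) is included at this height (perimeter 76.00 mm); (rotated 75° about Z; rotation is an isometry so areas/perimeters/island counts are preserved). Overall, the cross-section is a single solid region. Total boundary length (outer) = 76.00 mm.

76.00 mm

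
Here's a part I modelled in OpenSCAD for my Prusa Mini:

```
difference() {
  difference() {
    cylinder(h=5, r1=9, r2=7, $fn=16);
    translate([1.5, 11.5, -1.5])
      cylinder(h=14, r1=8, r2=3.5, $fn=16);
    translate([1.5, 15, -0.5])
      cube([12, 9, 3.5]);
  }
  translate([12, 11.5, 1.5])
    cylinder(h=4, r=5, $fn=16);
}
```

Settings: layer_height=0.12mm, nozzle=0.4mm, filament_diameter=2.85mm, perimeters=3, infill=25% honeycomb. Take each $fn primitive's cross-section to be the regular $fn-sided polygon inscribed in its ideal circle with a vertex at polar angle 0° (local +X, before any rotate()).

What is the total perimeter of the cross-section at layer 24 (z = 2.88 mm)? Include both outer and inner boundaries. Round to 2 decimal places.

At z = 2.88 mm: the cone (r1=9→r2=7) has section circumradius 7.848 here — a regular 16-gon (perimeter = 2·16·7.848·sin(180°/16) = 48.99 mm); the cone at (1.5, 11.5): at t=0.313 of its height the radius interpolates to r₁+(r₂−r₁)t = 6.592, giving a regular 16-gon of that circumradius (perimeter = 2·16·6.592·sin(180°/16) = 41.15 mm); the cube at (1.5, 15) (footprint 12×9) is included at this height (perimeter 42.00 mm); Subtracting the remaining from the first: starting from the cone, the cone at (1.5, 11.5) partially overlaps it — only the 14.93 mm² overlap (of its 133.04 mm²) is removed, clipping the outline; the 12×9 cube at (1.5, 15) misses the remaining region (no effect) — boundary = 49.25 mm; the r=5 cylinder at (12, 11.5) gives a regular 16-gon of circumradius 5 (constant along its height) (perimeter = 2·16·5.000·sin(180°/16) = 31.21 mm); Subtracting the remaining from the first: starting from the result so far, the r=5 cylinder at (12, 11.5) misses the remaining region (no effect) — boundary = 49.25 mm. Overall, the cross-section is a single solid region. Total boundary length (outer) = 49.25 mm.

49.25 mm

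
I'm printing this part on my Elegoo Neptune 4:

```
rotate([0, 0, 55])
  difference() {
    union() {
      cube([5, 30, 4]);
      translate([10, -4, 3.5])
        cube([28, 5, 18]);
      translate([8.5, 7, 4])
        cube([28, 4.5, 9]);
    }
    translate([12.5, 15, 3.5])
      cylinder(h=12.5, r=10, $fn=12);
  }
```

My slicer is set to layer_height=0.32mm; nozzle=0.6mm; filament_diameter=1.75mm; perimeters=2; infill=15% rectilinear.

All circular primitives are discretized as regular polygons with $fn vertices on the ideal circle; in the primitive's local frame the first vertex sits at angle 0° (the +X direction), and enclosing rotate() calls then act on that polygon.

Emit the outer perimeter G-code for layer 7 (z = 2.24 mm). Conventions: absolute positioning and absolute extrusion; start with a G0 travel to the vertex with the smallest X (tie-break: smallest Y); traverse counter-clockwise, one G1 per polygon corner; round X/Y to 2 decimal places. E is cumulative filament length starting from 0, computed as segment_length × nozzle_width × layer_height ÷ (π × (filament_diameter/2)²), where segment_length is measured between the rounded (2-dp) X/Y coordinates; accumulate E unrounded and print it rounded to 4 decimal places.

At z = 2.24 mm: the 5×30 cube contributes its full rectangle; the cube at (10, -4) is not intersected at this z (z outside [3.5, 21.5]); the cube at (8.5, 7) is absent (z outside [4, 13]); Taking the union: only the 5×30 cube is present, so the union is just that shape — 1 connected region; the cylinder at (12.5, 15) does not reach this height (z outside [3.5, 16]); After the difference (first − rest): none of the subtracted shapes is present at this height, so that combined region is unchanged — 1 connected region; (rotated 55° about Z; rotation is an isometry so areas/perimeters/island counts are preserved). The outline is a single polygon with 4 vertices. Extrusion per mm of travel: 0.6 × 0.32 / (π × 0.875²) = 0.079824. Accumulating E over each segment gives final E = 5.5872.

G0 X-24.57 Y17.21 Z2.24
G1 X0.00 Y0.00 E2.3946
G1 X2.87 Y4.10 E2.7941
G1 X-21.71 Y21.30 E5.1888
G1 X-24.57 Y17.21 E5.5872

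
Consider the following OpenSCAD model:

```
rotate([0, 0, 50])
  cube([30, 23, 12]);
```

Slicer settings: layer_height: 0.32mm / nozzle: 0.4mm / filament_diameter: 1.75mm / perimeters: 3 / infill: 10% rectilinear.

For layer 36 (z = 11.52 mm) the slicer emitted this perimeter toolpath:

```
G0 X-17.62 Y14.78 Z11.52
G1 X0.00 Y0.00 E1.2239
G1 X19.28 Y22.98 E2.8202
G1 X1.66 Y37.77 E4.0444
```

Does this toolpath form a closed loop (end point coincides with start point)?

Start point (G0): (-17.62, 14.78). End point (last G1): the path does not return to the start — open.

no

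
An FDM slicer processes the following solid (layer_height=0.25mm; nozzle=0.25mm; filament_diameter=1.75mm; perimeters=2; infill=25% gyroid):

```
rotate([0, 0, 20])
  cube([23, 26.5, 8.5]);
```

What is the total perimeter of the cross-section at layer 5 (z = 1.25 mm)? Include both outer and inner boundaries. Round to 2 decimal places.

99.00 mm

At z = 1.25 mm: the 23×26.5 cube contributes its full rectangle (perimeter 99.00 mm); (rotated 20° about Z; rotation is an isometry so areas/perimeters/island counts are preserved). Overall, the cross-section is a single solid region. Total boundary length (outer) = 99.00 mm.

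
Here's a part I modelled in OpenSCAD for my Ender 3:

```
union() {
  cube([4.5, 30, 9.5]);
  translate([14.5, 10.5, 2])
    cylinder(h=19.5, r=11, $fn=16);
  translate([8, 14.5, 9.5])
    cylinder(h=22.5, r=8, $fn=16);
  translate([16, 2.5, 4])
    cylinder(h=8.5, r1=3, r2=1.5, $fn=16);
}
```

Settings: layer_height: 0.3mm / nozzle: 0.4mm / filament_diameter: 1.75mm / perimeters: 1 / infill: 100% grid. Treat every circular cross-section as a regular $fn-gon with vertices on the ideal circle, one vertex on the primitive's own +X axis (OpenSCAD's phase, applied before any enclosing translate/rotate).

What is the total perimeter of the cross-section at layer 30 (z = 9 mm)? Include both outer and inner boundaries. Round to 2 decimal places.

119.60 mm

At z = 9 mm: the cube is present — its section is the full 4.5×30 rectangle (perimeter 69.00 mm); the r=11 cylinder at (14.5, 10.5) gives a regular 16-gon of circumradius 11 (constant along its height) (perimeter = 2·16·11.000·sin(180°/16) = 68.67 mm); the cylinder at (8, 14.5) is absent (z outside [9.5, 32]); the cone at (16, 2.5): at t=0.588 of its height the radius interpolates to r₁+(r₂−r₁)t = 2.118, giving a regular 16-gon of that circumradius (perimeter = 2·16·2.118·sin(180°/16) = 13.22 mm); Combining (union): the regions partially overlap (shared area 18.66 mm²), so the edge portions inside another operand are dropped and the merged outline is re-measured after clipping — boundary = 119.60 mm. Overall, the cross-section is a single solid region. Total boundary length (outer) = 119.60 mm.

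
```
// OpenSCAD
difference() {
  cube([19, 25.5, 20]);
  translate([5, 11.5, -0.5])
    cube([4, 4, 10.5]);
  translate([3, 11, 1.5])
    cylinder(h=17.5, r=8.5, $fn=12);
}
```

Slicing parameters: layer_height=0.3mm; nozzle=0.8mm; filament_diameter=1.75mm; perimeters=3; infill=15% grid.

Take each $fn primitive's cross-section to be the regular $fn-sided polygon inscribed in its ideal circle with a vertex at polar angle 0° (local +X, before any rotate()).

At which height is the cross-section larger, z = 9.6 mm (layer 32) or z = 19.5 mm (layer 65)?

Layer 32 (z = 9.6): the cube is present — its section is the full 19×25.5 rectangle (area 484.50 mm²); the 4×4 cube at (5, 11.5) contributes its full rectangle (area 16.00 mm²); the cylinder at (3, 11): section is a regular 12-gon, circumradius r=8.5 (area = (12/2)·8.500²·sin(360°/12) = 216.75 mm²); Taking the first minus the rest: starting from the 19×25.5 cube (484.50 mm²), the 4×4 cube at (5, 11.5) lies wholly inside it (removes its full 16.00 mm² and its 16.00 mm outline becomes a hole wall); the r=8.5 cylinder at (3, 11) partially overlaps it — only the 140.96 mm² overlap (of its 216.75 mm²) is removed, clipping the outline — area = 327.54 mm². So its area = 327.54 mm². Layer 65 (z = 19.5): the cube is present — its section is the full 19×25.5 rectangle (area 484.50 mm²); the cube at (5, 11.5) is absent (z outside [-0.5, 10]); the cylinder at (3, 11) does not reach this height (z outside [1.5, 19]); Taking the first minus the rest: none of the subtracted shapes is present at this height, so the 19×25.5 cube is unchanged — area = 484.50 mm². So its area = 484.50 mm². Layer 65 is larger (484.50 vs 327.54 mm²).

layer 65 (z = 19.5 mm)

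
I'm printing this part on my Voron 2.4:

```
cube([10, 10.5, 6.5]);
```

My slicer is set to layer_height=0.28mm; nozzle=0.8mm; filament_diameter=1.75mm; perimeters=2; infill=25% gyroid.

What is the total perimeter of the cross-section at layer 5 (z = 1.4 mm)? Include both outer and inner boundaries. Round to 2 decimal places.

At z = 1.4 mm: the 10×10.5 cube contributes its full rectangle (perimeter 41.00 mm). Overall, the cross-section is a single solid region. Total boundary length (outer) = 41.00 mm.

41.00 mm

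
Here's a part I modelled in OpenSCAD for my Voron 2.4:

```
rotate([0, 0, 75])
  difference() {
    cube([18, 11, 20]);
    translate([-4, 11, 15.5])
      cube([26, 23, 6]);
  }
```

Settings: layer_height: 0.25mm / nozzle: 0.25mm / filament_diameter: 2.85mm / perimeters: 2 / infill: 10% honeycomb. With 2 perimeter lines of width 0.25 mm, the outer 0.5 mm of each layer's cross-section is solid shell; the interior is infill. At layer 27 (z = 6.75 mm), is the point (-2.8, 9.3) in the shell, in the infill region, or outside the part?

infill

At z = 6.75 mm: the 18×11 cube contributes its full rectangle; the cube at (-4, 11) is absent (z outside [15.5, 21.5]); Taking the first minus the rest: none of the subtracted shapes is present at this height, so the 18×11 cube is unchanged — 1 connected region; (whole slice rotated 75° about Z — lengths, areas and connectivity unchanged). Overall, the cross-section is a single solid region. Undo the 75° rotation: the query point maps to (8.258, 5.112) in the un-rotated model frame. The nearest boundary edge runs (0.00, 0.00)→(18.00, 0.00); distance from the point to it = 5.11 mm. The point is inside the cross-section and 5.11 mm from the nearest boundary — more than the 0.5 mm shell width (2 × 0.25), so it's in the infill interior.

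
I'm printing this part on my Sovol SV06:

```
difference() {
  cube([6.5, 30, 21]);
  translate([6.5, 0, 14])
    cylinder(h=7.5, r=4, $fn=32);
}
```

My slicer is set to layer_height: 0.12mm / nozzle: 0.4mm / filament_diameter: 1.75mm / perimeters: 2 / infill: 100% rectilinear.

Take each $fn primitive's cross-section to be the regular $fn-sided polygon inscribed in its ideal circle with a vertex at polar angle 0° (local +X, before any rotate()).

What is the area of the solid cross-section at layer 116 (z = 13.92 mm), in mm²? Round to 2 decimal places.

At z = 13.92 mm: the cube (footprint 6.5×30) is included at this height (area 195.00 mm²); the cylinder at (6.5, 0) is not intersected at this z (z outside [14, 21.5]); Taking the first minus the rest: none of the subtracted shapes is present at this height, so the 6.5×30 cube is unchanged — area = 195.00 mm². Overall, the cross-section is a single solid region. Net area = 195.00 mm².

195.00 mm²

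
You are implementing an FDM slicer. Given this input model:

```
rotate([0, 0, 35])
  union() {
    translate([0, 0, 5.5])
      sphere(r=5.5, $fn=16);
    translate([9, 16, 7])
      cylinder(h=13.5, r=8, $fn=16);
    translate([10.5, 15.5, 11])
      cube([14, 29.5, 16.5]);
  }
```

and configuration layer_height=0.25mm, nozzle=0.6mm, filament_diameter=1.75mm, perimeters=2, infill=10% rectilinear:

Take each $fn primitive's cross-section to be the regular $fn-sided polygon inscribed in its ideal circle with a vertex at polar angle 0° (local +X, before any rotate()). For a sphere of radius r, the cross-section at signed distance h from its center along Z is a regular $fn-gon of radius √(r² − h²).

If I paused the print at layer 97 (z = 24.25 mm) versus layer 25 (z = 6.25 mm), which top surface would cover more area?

layer 97 (z = 24.25 mm)

Layer 97 (z = 24.25): the sphere is not intersected at this z (|z−center|=18.750 > r=5.5); the cylinder at (9, 16) does not reach this height (z outside [7, 20.5]); the 14×29.5 cube at (10.5, 15.5) contributes its full rectangle (area 413.00 mm²); Taking the union: only the 14×29.5 cube at (10.5, 15.5) is present, so the union is just that shape — area = 413.00 mm²; (whole slice rotated 35° about Z — lengths, areas and connectivity unchanged). So its area = 413.00 mm². Layer 25 (z = 6.25): the r=5.5 sphere contributes a regular 16-gon of circumradius √(5.5²−0.75²) = 5.449 (area = (16/2)·5.449²·sin(360°/16) = 90.89 mm²); the cylinder at (9, 16) is not intersected at this z (z outside [7, 20.5]); the cube at (10.5, 15.5) is not intersected at this z (z outside [11, 27.5]); Taking the union: only the r=5.5 sphere is present, so the union is just that shape — area = 90.89 mm²; (rotated 35° about Z; rotation is an isometry so areas/perimeters/island counts are preserved). So its area = 90.89 mm². Layer 97 is larger (413.00 vs 90.89 mm²).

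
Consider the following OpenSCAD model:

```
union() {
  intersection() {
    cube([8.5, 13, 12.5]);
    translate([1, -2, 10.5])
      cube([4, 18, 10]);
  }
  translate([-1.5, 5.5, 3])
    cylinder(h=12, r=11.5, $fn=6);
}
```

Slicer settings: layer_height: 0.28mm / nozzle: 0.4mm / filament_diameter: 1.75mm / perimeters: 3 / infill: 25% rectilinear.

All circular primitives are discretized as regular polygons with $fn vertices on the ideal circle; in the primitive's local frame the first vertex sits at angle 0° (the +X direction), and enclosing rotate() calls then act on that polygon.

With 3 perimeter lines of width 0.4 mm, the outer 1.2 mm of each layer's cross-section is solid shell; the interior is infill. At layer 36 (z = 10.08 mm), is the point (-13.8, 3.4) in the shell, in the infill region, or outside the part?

outside

At z = 10.08 mm: the cube (footprint 8.5×13) is included at this height; the cube at (1, -2) does not reach this height (z outside [10.5, 20.5]); Keeping only the common overlap: at least one operand is absent at this height, so nothing remains; the r=11.5 cylinder at (-1.5, 5.5) gives a regular 6-gon of circumradius 11.5 (constant along its height); Combining (union): only the r=11.5 cylinder at (-1.5, 5.5) is present, so the union is just that shape — 1 connected region. Overall, the cross-section is a single solid region. The nearest boundary edge runs (-13.00, 5.50)→(-7.25, -4.46); distance from the point to it = 1.74 mm. The point is not inside any of the regions above, so it lies outside the cross-section (1.74 mm from the nearest boundary).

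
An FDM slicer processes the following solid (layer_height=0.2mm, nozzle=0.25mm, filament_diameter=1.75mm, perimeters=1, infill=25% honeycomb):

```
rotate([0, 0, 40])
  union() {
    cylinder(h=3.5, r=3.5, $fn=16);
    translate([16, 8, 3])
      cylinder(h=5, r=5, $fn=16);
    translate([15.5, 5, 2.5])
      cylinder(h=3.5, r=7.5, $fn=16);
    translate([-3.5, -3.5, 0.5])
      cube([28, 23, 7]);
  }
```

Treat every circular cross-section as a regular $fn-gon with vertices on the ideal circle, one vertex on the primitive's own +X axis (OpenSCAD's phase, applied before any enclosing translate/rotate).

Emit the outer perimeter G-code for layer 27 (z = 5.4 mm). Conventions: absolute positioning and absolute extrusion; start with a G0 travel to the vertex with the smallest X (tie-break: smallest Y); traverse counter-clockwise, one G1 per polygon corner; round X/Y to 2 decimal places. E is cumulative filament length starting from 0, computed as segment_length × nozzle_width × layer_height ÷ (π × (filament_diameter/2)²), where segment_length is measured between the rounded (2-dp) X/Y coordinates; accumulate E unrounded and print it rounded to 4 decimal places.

At z = 5.4 mm: the cylinder is absent (z outside [0, 3.5]); the cylinder at (16, 8): section is a regular 16-gon, circumradius r=5; the r=7.5 cylinder at (15.5, 5) gives a regular 16-gon of circumradius 7.5 (constant along its height); the cube at (-3.5, -3.5) is present — its section is the full 28×23 rectangle; Merging all regions: the regions partially overlap (shared area 248.74 mm²), so overlapping operands fuse into one piece — 1 connected region; (rotated 40° about Z; rotation is an isometry so areas/perimeters/island counts are preserved). The outline is a single polygon with 4 vertices. Extrusion per mm of travel: 0.25 × 0.2 / (π × 0.875²) = 0.020788. Accumulating E over each segment gives final E = 2.1206.

G0 X-15.22 Y12.69 Z5.40
G1 X-0.43 Y-4.93 E0.4782
G1 X21.02 Y13.07 E1.0603
G1 X6.23 Y30.69 E1.5385
G1 X-15.22 Y12.69 E2.1206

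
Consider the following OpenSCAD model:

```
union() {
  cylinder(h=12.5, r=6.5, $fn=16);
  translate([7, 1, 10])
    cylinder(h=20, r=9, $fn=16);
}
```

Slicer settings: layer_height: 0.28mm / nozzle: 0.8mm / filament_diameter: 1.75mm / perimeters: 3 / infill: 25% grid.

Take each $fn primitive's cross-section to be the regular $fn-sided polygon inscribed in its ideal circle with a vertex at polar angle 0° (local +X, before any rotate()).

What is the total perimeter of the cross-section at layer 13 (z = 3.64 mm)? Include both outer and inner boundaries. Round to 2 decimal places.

At z = 3.64 mm: the cylinder: section is a regular 16-gon, circumradius r=6.5 (perimeter = 2·16·6.500·sin(180°/16) = 40.58 mm); the cylinder at (7, 1) is not intersected at this z (z outside [10, 30]); Merging all regions: only the r=6.5 cylinder is present, so the union is just that shape — boundary = 40.58 mm. Overall, the cross-section is a single solid region. Total boundary length (outer) = 40.58 mm.

40.58 mm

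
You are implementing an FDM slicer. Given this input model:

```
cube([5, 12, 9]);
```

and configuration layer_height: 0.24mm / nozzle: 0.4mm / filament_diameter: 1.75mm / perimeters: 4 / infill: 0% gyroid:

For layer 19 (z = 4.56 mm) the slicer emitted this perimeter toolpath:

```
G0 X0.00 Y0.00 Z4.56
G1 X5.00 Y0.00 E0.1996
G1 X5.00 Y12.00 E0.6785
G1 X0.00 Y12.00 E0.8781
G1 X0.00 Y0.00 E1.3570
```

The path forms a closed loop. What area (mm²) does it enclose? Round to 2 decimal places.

Apply the shoelace formula to the sequence of (X, Y) vertices; enclosed area = 60.00 mm².

60.00 mm²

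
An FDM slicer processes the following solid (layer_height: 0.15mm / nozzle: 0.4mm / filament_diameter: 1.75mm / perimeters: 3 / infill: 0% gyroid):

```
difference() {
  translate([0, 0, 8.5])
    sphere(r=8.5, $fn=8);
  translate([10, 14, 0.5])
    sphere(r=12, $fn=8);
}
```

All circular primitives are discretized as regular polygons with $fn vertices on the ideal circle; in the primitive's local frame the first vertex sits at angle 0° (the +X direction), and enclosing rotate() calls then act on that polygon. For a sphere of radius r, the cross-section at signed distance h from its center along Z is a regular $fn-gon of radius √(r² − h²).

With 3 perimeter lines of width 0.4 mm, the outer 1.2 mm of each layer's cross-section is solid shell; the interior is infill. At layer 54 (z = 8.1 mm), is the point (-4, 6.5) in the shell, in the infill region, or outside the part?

shell

At z = 8.1 mm: the sphere: section is a regular 8-gon, circumradius = √(r²−h²) = √(8.5²−0.4²) = 8.491; the r=12 sphere at (10, 14) contributes a regular 8-gon of circumradius √(12²−7.6²) = 9.287; After the difference (first − rest): starting from the r=8.5 sphere, the r=12 sphere at (10, 14) misses the remaining region (no effect) — 1 connected region. Overall, the cross-section is a single solid region. The nearest boundary edge runs (-6.00, 6.00)→(0.00, 8.49); distance from the point to it = 0.31 mm. The point is inside the cross-section, 0.31 mm from the nearest boundary — within the 1.2 mm shell band (3 × 0.4).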